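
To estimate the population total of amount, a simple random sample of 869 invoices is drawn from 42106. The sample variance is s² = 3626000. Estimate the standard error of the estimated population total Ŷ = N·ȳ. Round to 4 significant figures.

2.692 × 10^6

Var(Ŷ) = N²·Var(ȳ) = N²·(1 − n/N)·s²/n.
f = 869/42106 = 0.02063839; Var(ȳ) = 0.97936161·3626000/869 = 4086.4962.
Var(Ŷ) = 42106² · 4086.4962 = 7.2450114 × 10^12.
SE(Ŷ) = √(7.2450114 × 10^12) = 2.692 × 10^6.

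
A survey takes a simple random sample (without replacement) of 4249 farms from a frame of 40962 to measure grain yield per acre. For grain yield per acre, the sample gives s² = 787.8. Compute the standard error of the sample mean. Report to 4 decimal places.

0.4076

Under SRS without replacement, Var(ȳ) = (1 − f)·s²/n with f = n/N = 4249/40962 = 0.10373029.
Var(ȳ) = (1 − 0.10373029)·787.8/4249 = 0.89626971·0.18540833 = 0.16617587.
SE(ȳ) = √(0.16617587) = 0.4076.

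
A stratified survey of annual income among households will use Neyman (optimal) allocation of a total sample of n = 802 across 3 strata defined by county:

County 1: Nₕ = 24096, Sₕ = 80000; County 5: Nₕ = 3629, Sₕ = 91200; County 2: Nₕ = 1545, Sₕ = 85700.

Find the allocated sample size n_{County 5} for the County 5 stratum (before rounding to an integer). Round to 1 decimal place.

111.0

Neyman allocation: nₕ = n·NₕSₕ / Σⱼ NⱼSⱼ.
Σ NⱼSⱼ = 24096·80000 + 3629·91200 + 1545·85700 = 2.3910513 × 10^9.
n_{County 5} = 802·3629·91200 / (2.3910513 × 10^9) = 111.0.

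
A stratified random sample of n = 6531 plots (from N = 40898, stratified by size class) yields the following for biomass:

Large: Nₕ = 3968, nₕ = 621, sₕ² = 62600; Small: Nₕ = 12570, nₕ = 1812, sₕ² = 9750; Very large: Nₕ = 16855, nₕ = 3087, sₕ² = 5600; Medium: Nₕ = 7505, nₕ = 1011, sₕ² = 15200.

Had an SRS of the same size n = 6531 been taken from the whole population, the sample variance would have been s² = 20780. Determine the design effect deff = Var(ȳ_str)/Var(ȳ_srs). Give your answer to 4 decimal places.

0.7201

Var(ȳ_str) = Σ Wₕ²(1−fₕ)sₕ²/nₕ with Wₕ = Nₕ/40898:
  Large: (3968/40898)²·(1−621/3968)·62600/621 = 0.80039795
  Small: (12570/40898)²·(1−1812/12570)·9750/1812 = 0.43501987
  Very large: (16855/40898)²·(1−3087/16855)·5600/3087 = 0.25167894
  Medium: (7505/40898)²·(1−1011/7505)·15200/1011 = 0.43807783
  → Var(ȳ_str) = 1.9251746.
Var(ȳ_srs) = (1 − 6531/40898)·20780/6531 = 2.6736553.
deff = 1.9251746 / 2.6736553 = 0.7201.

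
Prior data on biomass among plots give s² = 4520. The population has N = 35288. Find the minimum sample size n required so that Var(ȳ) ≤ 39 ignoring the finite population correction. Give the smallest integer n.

Without fpc, n₀ = s²/D = 4520/39 = 115.8974.
Rounding up, n = 116.

116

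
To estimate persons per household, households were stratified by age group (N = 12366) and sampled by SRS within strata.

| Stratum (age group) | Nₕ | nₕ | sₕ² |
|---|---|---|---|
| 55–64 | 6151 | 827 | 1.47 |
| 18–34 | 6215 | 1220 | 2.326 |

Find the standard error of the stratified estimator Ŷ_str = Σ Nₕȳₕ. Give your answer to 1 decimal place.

342.6

Var(Ŷ_str) = Σₕ Nₕ²(1 − fₕ)sₕ²/nₕ.
55–64: 6151²·(1 − 827/6151)·1.47/827 = 58209.732.
18–34: 6215²·(1 − 1220/6215)·2.326/1220 = 59187.024.
Sum = 117396.76.
SE = √(117396.76) = 342.6.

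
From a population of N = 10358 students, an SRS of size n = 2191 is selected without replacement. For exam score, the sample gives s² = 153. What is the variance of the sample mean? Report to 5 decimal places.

Under SRS without replacement, Var(ȳ) = (1 − f)·s²/n with f = n/N = 2191/10358 = 0.21152732.
Var(ȳ) = (1 − 0.21152732)·153/2191 = 0.78847268·0.069831127 = 0.055059936.

0.05506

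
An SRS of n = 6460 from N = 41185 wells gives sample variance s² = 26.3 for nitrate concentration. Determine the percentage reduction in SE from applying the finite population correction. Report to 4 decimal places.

f = n/N = 6460/41185 = 0.15685322.
SE_no-fpc = √(s²/n) = 0.063806014; SE_fpc = √((1−f)s²/n) = 0.058588612.
Ratio = √(1−f) = 0.91823024. Reduction = 100·(1 − 0.91823024) = 8.1770%.

8.1770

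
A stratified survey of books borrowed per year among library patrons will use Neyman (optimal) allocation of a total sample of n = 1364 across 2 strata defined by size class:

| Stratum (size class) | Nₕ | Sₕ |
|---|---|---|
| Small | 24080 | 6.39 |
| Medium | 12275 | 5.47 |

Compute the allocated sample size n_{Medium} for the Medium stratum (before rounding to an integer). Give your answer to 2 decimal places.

Neyman allocation: nₕ = n·NₕSₕ / Σⱼ NⱼSⱼ.
Σ NⱼSⱼ = 24080·6.39 + 12275·5.47 = 221015.45.
n_{Medium} = 1364·12275·5.47 / 221015.45 = 414.38.

414.38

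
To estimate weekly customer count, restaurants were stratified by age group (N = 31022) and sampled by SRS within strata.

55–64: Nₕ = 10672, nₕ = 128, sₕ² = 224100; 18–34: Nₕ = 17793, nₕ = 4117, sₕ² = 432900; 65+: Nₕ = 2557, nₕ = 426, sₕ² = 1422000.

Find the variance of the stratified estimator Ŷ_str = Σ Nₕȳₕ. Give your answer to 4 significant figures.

Var(Ŷ_str) = Σₕ Nₕ²(1 − fₕ)sₕ²/nₕ.
55–64: 10672²·(1 − 128/10672)·224100/128 = 1.9700765 × 10^11.
18–34: 17793²·(1 − 4117/17793)·432900/4117 = 2.5586742 × 10^10.
65+: 2557²·(1 − 426/2557)·1422000/426 = 1.8188805 × 10^10.
Sum = 2.407832 × 10^11.

2.408 × 10^11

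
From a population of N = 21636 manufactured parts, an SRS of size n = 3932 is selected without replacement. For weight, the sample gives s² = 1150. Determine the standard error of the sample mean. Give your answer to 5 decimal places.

Under SRS without replacement, Var(ȳ) = (1 − f)·s²/n with f = n/N = 3932/21636 = 0.18173415.
Var(ȳ) = (1 − 0.18173415)·1150/3932 = 0.81826585·0.29247202 = 0.23931987.
SE(ȳ) = √(0.23931987) = 0.48920.

0.48920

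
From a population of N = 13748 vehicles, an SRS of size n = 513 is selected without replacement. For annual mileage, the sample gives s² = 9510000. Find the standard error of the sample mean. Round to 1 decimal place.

Under SRS without replacement, Var(ȳ) = (1 − f)·s²/n with f = n/N = 513/13748 = 0.03731452.
Var(ȳ) = (1 − 0.03731452)·9510000/513 = 0.96268548·18538.012 = 17846.275.
SE(ȳ) = √(17846.275) = 133.6.

133.6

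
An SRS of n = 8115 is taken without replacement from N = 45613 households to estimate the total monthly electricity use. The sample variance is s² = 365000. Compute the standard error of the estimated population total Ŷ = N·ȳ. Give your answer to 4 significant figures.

277400

Var(Ŷ) = N²·Var(ȳ) = N²·(1 − n/N)·s²/n.
f = 8115/45613 = 0.17790981; Var(ȳ) = 0.82209019·365000/8115 = 36.97633.
Var(Ŷ) = 45613² · 36.97633 = 7.6930947 × 10^10.
SE(Ŷ) = √(7.6930947 × 10^10) = 277400.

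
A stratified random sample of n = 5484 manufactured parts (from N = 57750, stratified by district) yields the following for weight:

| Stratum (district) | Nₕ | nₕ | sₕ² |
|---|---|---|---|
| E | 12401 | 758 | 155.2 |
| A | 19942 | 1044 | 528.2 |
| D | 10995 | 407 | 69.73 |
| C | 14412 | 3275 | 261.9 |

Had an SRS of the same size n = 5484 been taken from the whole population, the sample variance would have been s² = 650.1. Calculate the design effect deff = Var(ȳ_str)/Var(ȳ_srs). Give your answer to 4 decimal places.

Var(ȳ_str) = Σ Wₕ²(1−fₕ)sₕ²/nₕ with Wₕ = Nₕ/57750:
  E: (12401/57750)²·(1−758/12401)·155.2/758 = 0.0088642121
  A: (19942/57750)²·(1−1044/19942)·528.2/1044 = 0.057171354
  D: (10995/57750)²·(1−407/10995)·69.73/407 = 0.0059804029
  C: (14412/57750)²·(1−3275/14412)·261.9/3275 = 0.0038486879
  → Var(ȳ_str) = 0.075864657.
Var(ȳ_srs) = (1 − 5484/57750)·650.1/5484 = 0.10728771.
deff = 0.075864657 / 0.10728771 = 0.7071.

0.7071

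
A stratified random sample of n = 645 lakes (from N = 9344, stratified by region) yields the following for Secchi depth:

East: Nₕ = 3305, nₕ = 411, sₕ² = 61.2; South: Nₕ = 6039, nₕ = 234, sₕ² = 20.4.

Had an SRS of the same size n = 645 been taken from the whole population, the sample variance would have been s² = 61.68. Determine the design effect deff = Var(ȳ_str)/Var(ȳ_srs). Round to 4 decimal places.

Var(ȳ_str) = Σ Wₕ²(1−fₕ)sₕ²/nₕ with Wₕ = Nₕ/9344:
  East: (3305/9344)²·(1−411/3305)·61.2/411 = 0.016312252
  South: (6039/9344)²·(1−234/6039)·20.4/234 = 0.035003857
  → Var(ȳ_str) = 0.051316109.
Var(ȳ_srs) = (1 − 645/9344)·61.68/645 = 0.08902688.
deff = 0.051316109 / 0.08902688 = 0.5764.

0.5764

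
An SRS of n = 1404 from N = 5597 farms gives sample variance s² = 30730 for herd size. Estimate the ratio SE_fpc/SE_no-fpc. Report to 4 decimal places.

0.8655

f = n/N = 1404/5597 = 0.25084867.
SE_no-fpc = √(s²/n) = 4.678404; SE_fpc = √((1−f)s²/n) = 4.0493238.
Ratio = √(1−f) = 0.86553529.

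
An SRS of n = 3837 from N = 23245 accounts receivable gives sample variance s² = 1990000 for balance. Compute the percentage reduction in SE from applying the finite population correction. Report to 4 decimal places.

8.6254

f = n/N = 3837/23245 = 0.16506776.
SE_no-fpc = √(s²/n) = 22.773545; SE_fpc = √((1−f)s²/n) = 20.809242.
Ratio = √(1−f) = 0.91374627. Reduction = 100·(1 − 0.91374627) = 8.6254%.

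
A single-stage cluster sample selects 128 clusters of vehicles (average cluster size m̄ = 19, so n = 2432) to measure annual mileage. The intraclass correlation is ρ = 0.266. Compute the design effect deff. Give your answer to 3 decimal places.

deff = 1 + (19 − 1)·0.266 = 1 + 4.788 = 5.788.

5.788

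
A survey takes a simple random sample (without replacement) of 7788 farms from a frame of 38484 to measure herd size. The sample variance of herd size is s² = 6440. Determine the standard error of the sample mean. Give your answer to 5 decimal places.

Under SRS without replacement, Var(ȳ) = (1 − f)·s²/n with f = n/N = 7788/38484 = 0.20236982.
Var(ȳ) = (1 − 0.20236982)·6440/7788 = 0.79763018·0.8269132 = 0.65957093.
SE(ȳ) = √(0.65957093) = 0.81214.

0.81214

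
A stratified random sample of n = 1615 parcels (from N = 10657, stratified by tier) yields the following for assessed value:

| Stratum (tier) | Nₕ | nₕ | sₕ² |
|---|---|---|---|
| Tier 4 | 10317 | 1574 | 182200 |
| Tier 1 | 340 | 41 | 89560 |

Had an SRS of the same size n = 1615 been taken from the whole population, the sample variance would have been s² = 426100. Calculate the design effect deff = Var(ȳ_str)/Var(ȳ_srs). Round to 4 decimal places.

Var(ȳ_str) = Σ Wₕ²(1−fₕ)sₕ²/nₕ with Wₕ = Nₕ/10657:
  Tier 4: (10317/10657)²·(1−1574/10317)·182200/1574 = 91.936427
  Tier 1: (340/10657)²·(1−41/340)·89560/41 = 1.9552865
  → Var(ȳ_str) = 93.891714.
Var(ȳ_srs) = (1 − 1615/10657)·426100/1615 = 223.8559.
deff = 93.891714 / 223.8559 = 0.4194.

0.4194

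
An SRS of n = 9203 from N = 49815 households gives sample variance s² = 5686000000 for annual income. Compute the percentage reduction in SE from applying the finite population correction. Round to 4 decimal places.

f = n/N = 9203/49815 = 0.18474355.
SE_no-fpc = √(s²/n) = 786.02927; SE_fpc = √((1−f)s²/n) = 709.71803.
Ratio = √(1−f) = 0.90291553. Reduction = 100·(1 − 0.90291553) = 9.7084%.

9.7084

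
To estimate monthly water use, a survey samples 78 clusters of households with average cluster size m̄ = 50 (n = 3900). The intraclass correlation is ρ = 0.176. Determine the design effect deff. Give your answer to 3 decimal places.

9.624

deff = 1 + (50 − 1)·0.176 = 1 + 8.624 = 9.624.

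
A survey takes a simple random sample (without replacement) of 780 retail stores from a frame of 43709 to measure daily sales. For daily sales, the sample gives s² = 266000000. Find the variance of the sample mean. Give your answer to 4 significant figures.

Under SRS without replacement, Var(ȳ) = (1 − f)·s²/n with f = n/N = 780/43709 = 0.01784530.
Var(ȳ) = (1 − 0.01784530)·266000000/780 = 0.98215470·341025.64 = 334939.94.

334900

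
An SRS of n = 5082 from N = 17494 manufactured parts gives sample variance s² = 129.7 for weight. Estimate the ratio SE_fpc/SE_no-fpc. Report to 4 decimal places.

0.8423

f = n/N = 5082/17494 = 0.29049960.
SE_no-fpc = √(s²/n) = 0.15975434; SE_fpc = √((1−f)s²/n) = 0.13456403.
Ratio = √(1−f) = 0.84231847.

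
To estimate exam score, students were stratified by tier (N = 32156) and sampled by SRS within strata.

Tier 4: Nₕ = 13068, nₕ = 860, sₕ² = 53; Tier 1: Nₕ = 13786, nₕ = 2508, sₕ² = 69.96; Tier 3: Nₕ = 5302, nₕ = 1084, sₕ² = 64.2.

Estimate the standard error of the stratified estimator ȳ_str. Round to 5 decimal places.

0.12241

Var(ȳ_str) = Σₕ Wₕ²(1 − fₕ)sₕ²/nₕ with Wₕ = Nₕ/N, N = 32156.
Tier 4: Wₕ = 0.40639383; term = 0.40639383²·(1 − 0.06580961)·53/860 = 0.0095083908.
Tier 1: Wₕ = 0.42872248; term = 0.42872248²·(1 − 0.18192369)·69.96/2508 = 0.0041943879.
Tier 3: Wₕ = 0.16488369; term = 0.16488369²·(1 − 0.20445115)·64.2/1084 = 0.0012809377.
Sum = 0.014983716.
SE = √(0.014983716) = 0.12241.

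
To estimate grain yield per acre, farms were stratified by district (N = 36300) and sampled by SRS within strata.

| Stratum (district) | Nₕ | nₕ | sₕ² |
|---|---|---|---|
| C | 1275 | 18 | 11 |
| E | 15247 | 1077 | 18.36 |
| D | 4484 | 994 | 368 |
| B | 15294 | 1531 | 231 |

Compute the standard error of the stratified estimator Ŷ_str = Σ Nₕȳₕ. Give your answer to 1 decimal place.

Var(Ŷ_str) = Σₕ Nₕ²(1 − fₕ)sₕ²/nₕ.
C: 1275²·(1 − 18/1275)·11/18 = 979412.5.
E: 15247²·(1 − 1077/15247)·18.36/1077 = 3.6830806 × 10^6.
D: 4484²·(1 − 994/4484)·368/994 = 5.7936528 × 10^6.
B: 15294²·(1 − 1531/15294)·231/1531 = 3.1759305 × 10^7.
Sum = 4.2215451 × 10^7.
SE = √(4.2215451 × 10^7) = 6497.3.

6497.3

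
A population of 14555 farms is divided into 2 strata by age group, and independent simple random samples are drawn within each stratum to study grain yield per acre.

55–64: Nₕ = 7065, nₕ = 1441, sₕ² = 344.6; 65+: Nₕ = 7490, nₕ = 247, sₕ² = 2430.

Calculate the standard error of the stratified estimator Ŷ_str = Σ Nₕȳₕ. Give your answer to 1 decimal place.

23307.0

Var(Ŷ_str) = Σₕ Nₕ²(1 − fₕ)sₕ²/nₕ.
55–64: 7065²·(1 − 1441/7065)·344.6/1441 = 9.5018631 × 10^6.
65+: 7490²·(1 − 247/7490)·2430/247 = 5.3371526 × 10^8.
Sum = 5.4321712 × 10^8.
SE = √(5.4321712 × 10^8) = 23307.0.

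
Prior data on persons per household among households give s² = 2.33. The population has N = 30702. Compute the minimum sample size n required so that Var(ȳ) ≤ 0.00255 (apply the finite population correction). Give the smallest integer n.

888

Without fpc, n₀ = s²/D = 2.33/0.00255 = 913.7255.
With fpc, (1 − n/N)·s²/n ≤ D requires n ≥ n₀/(1 + n₀/N) = 913.7255/(1 + 913.7255/30702) = 887.3179.
Rounding up, n = 888.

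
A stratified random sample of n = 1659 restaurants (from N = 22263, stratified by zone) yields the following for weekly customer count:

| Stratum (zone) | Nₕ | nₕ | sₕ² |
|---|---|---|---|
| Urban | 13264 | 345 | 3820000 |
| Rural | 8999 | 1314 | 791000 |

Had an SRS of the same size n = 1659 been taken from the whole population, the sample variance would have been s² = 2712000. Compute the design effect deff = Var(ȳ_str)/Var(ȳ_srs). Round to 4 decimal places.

2.5858

Var(ȳ_str) = Σ Wₕ²(1−fₕ)sₕ²/nₕ with Wₕ = Nₕ/22263:
  Urban: (13264/22263)²·(1−345/13264)·3820000/345 = 3828.0738
  Rural: (8999/22263)²·(1−1314/8999)·791000/1314 = 83.994697
  → Var(ȳ_str) = 3912.0685.
Var(ȳ_srs) = (1 − 1659/22263)·2712000/1659 = 1512.9032.
deff = 3912.0685 / 1512.9032 = 2.5858.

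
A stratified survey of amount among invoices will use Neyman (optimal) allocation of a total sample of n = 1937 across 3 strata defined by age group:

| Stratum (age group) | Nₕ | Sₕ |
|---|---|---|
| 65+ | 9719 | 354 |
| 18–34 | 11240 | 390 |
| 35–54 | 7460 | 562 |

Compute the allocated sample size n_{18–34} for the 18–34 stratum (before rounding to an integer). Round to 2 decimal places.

706.61

Neyman allocation: nₕ = n·NₕSₕ / Σⱼ NⱼSⱼ.
Σ NⱼSⱼ = 9719·354 + 11240·390 + 7460·562 = 1.2016646 × 10^7.
n_{18–34} = 1937·11240·390 / (1.2016646 × 10^7) = 706.61.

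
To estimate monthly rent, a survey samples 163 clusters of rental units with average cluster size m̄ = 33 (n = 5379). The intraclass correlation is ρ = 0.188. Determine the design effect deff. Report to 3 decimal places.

deff = 1 + (33 − 1)·0.188 = 1 + 6.016 = 7.016.

7.016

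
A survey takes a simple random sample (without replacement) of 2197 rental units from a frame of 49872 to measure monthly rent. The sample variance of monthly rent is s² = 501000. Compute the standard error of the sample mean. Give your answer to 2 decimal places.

Under SRS without replacement, Var(ȳ) = (1 − f)·s²/n with f = n/N = 2197/49872 = 0.04405278.
Var(ȳ) = (1 − 0.04405278)·501000/2197 = 0.95594722·228.03823 = 217.99252.
SE(ȳ) = √(217.99252) = 14.76.

14.76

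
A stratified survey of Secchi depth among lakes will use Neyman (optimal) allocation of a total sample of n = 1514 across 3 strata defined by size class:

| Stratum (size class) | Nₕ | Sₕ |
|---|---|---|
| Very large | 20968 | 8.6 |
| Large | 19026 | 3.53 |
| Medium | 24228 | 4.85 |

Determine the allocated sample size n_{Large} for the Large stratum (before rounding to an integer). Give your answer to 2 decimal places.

278.59

Neyman allocation: nₕ = n·NₕSₕ / Σⱼ NⱼSⱼ.
Σ NⱼSⱼ = 20968·8.6 + 19026·3.53 + 24228·4.85 = 364992.38.
n_{Large} = 1514·19026·3.53 / 364992.38 = 278.59.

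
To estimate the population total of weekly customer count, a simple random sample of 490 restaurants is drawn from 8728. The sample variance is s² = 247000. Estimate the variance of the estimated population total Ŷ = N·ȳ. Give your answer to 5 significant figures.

Var(Ŷ) = N²·Var(ȳ) = N²·(1 − n/N)·s²/n.
f = 490/8728 = 0.05614115; Var(ȳ) = 0.94385885·247000/490 = 475.78191.
Var(Ŷ) = 8728² · 475.78191 = 3.6244107 × 10^10.

3.6244 × 10^10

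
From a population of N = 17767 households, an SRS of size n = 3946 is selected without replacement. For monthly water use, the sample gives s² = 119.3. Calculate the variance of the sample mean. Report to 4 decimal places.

0.0235

Under SRS without replacement, Var(ȳ) = (1 − f)·s²/n with f = n/N = 3946/17767 = 0.22209715.
Var(ȳ) = (1 − 0.22209715)·119.3/3946 = 0.77790285·0.030233147 = 0.023518452.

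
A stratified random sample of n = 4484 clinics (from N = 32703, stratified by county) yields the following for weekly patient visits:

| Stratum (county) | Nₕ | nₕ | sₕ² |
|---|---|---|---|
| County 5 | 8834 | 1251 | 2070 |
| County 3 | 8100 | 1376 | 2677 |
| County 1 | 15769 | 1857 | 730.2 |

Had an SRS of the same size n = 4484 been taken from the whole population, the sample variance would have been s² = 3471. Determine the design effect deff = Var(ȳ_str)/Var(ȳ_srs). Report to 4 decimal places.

0.4242

Var(ȳ_str) = Σ Wₕ²(1−fₕ)sₕ²/nₕ with Wₕ = Nₕ/32703:
  County 5: (8834/32703)²·(1−1251/8834)·2070/1251 = 0.10364212
  County 3: (8100/32703)²·(1−1376/8100)·2677/1376 = 0.099075774
  County 1: (15769/32703)²·(1−1857/15769)·730.2/1857 = 0.080658187
  → Var(ȳ_str) = 0.28337608.
Var(ȳ_srs) = (1 − 4484/32703)·3471/4484 = 0.66794859.
deff = 0.28337608 / 0.66794859 = 0.4242.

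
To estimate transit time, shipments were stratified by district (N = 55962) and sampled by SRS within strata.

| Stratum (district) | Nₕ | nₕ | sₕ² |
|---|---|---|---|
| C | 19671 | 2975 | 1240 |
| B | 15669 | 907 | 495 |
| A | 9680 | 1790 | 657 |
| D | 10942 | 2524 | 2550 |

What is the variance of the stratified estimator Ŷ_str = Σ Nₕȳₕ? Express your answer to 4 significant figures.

3.842 × 10^8

Var(Ŷ_str) = Σₕ Nₕ²(1 − fₕ)sₕ²/nₕ.
C: 19671²·(1 − 2975/19671)·1240/2975 = 1.3689059 × 10^8.
B: 15669²·(1 − 907/15669)·495/907 = 1.2623634 × 10^8.
A: 9680²·(1 − 1790/9680)·657/1790 = 2.8032685 × 10^7.
D: 10942²·(1 − 2524/10942)·2550/2524 = 9.3058589 × 10^7.
Sum = 3.842182 × 10^8.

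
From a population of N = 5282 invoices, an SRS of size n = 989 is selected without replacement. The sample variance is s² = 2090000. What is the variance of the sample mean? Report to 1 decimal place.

1717.6

Under SRS without replacement, Var(ȳ) = (1 − f)·s²/n with f = n/N = 989/5282 = 0.18723968.
Var(ȳ) = (1 − 0.18723968)·2090000/989 = 0.81276032·2113.2457 = 1717.5622.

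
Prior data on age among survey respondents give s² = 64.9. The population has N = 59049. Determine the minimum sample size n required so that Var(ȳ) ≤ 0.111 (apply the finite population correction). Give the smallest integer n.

579

Without fpc, n₀ = s²/D = 64.9/0.111 = 584.6847.
With fpc, (1 − n/N)·s²/n ≤ D requires n ≥ n₀/(1 + n₀/N) = 584.6847/(1 + 584.6847/59049) = 578.9521.
Rounding up, n = 579.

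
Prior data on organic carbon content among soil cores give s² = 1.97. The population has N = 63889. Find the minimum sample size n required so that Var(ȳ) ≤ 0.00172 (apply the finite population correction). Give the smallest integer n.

1126

Without fpc, n₀ = s²/D = 1.97/0.00172 = 1145.3488.
With fpc, (1 − n/N)·s²/n ≤ D requires n ≥ n₀/(1 + n₀/N) = 1145.3488/(1 + 1145.3488/63889) = 1125.1776.
Rounding up, n = 1126.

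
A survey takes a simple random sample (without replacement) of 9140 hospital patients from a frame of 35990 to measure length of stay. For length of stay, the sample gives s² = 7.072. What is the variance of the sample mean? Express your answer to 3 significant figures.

5.77 × 10^-4

Under SRS without replacement, Var(ȳ) = (1 − f)·s²/n with f = n/N = 9140/35990 = 0.25395943.
Var(ȳ) = (1 − 0.25395943)·7.072/9140 = 0.74604057·7.7374179 × 10^-4 = 5.7724277 × 10^-4.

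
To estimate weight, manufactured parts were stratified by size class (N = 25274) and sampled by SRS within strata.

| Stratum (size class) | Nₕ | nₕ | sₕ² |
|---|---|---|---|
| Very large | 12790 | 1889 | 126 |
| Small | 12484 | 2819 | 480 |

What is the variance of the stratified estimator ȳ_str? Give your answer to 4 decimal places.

0.0467

Var(ȳ_str) = Σₕ Wₕ²(1 − fₕ)sₕ²/nₕ with Wₕ = Nₕ/N, N = 25274.
Very large: Wₕ = 0.50605365; term = 0.50605365²·(1 − 0.14769351)·126/1889 = 0.014558865.
Small: Wₕ = 0.49394635; term = 0.49394635²·(1 − 0.22580904)·480/2819 = 0.032162798.
Sum = 0.046721663.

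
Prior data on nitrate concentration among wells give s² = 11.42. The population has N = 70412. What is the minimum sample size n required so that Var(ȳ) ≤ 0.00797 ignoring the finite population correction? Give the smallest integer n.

Without fpc, n₀ = s²/D = 11.42/0.00797 = 1432.8733.
Rounding up, n = 1433.

1433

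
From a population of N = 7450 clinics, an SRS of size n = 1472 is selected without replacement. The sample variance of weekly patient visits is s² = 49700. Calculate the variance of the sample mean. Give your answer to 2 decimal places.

Under SRS without replacement, Var(ȳ) = (1 − f)·s²/n with f = n/N = 1472/7450 = 0.19758389.
Var(ȳ) = (1 − 0.19758389)·49700/1472 = 0.80241611·33.763587 = 27.092446.

27.09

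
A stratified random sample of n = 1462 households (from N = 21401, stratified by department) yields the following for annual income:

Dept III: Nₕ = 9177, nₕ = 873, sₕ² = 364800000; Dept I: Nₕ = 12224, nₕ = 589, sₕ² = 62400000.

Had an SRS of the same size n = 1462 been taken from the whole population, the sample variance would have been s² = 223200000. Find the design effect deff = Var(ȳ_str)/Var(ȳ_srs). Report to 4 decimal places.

0.7201

Var(ȳ_str) = Σ Wₕ²(1−fₕ)sₕ²/nₕ with Wₕ = Nₕ/21401:
  Dept III: (9177/21401)²·(1−873/9177)·364800000/873 = 69528.126
  Dept I: (12224/21401)²·(1−589/12224)·62400000/589 = 32898.863
  → Var(ȳ_str) = 102426.99.
Var(ȳ_srs) = (1 − 1462/21401)·223200000/1462 = 142238.16.
deff = 102426.99 / 142238.16 = 0.7201.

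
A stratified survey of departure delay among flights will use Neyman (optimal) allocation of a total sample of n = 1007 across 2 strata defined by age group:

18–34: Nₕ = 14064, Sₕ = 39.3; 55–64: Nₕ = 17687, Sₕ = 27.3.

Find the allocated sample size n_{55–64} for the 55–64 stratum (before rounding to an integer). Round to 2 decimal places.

Neyman allocation: nₕ = n·NₕSₕ / Σⱼ NⱼSⱼ.
Σ NⱼSⱼ = 14064·39.3 + 17687·27.3 = 1.0355703 × 10^6.
n_{55–64} = 1007·17687·27.3 / (1.0355703 × 10^6) = 469.53.

469.53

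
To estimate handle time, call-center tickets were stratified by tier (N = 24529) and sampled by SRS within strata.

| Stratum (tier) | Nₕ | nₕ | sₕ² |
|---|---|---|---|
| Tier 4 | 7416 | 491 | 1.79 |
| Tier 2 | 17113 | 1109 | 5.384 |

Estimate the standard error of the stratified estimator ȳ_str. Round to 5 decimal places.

Var(ȳ_str) = Σₕ Wₕ²(1 − fₕ)sₕ²/nₕ with Wₕ = Nₕ/N, N = 24529.
Tier 4: Wₕ = 0.30233601; term = 0.30233601²·(1 − 0.06620820)·1.79/491 = 3.111726 × 10^-4.
Tier 2: Wₕ = 0.69766399; term = 0.69766399²·(1 − 0.06480453)·5.384/1109 = 0.0022098791.
Sum = 0.0025210517.
SE = √(0.0025210517) = 0.05021.

0.05021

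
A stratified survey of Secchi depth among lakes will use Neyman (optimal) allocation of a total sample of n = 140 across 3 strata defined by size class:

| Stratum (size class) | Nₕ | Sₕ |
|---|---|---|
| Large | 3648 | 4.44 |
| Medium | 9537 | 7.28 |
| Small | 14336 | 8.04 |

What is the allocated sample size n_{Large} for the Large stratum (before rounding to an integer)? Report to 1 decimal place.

11.3

Neyman allocation: nₕ = n·NₕSₕ / Σⱼ NⱼSⱼ.
Σ NⱼSⱼ = 3648·4.44 + 9537·7.28 + 14336·8.04 = 200887.92.
n_{Large} = 140·3648·4.44 / 200887.92 = 11.3.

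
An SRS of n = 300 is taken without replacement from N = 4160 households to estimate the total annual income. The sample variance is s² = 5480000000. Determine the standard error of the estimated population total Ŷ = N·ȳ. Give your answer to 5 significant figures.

Var(Ŷ) = N²·Var(ȳ) = N²·(1 − n/N)·s²/n.
f = 300/4160 = 0.07211538; Var(ȳ) = 0.92788462·5480000000/300 = 1.6949359 × 10^7.
Var(Ŷ) = 4160² · (1.6949359 × 10^7) = 2.9331883 × 10^14.
SE(Ŷ) = √(2.9331883 × 10^14) = 1.7127 × 10^7.

1.7127 × 10^7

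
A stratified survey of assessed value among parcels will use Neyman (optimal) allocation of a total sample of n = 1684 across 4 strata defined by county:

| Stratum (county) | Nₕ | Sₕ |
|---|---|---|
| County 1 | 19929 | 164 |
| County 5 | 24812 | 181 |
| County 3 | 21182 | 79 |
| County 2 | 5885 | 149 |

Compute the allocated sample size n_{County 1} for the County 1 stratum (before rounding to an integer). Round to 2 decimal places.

533.86

Neyman allocation: nₕ = n·NₕSₕ / Σⱼ NⱼSⱼ.
Σ NⱼSⱼ = 19929·164 + 24812·181 + 21182·79 + 5885·149 = 1.0309571 × 10^7.
n_{County 1} = 1684·19929·164 / (1.0309571 × 10^7) = 533.86.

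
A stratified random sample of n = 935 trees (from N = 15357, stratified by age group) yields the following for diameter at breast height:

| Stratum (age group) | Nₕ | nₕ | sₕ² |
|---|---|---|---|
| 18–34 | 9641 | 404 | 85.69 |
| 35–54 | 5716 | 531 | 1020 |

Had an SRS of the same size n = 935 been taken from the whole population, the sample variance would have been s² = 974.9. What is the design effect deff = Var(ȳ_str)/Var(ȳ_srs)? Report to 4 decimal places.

Var(ȳ_str) = Σ Wₕ²(1−fₕ)sₕ²/nₕ with Wₕ = Nₕ/15357:
  18–34: (9641/15357)²·(1−404/9641)·85.69/404 = 0.080091981
  35–54: (5716/15357)²·(1−531/5716)·1020/531 = 0.24139811
  → Var(ȳ_str) = 0.32149009.
Var(ȳ_srs) = (1 − 935/15357)·974.9/935 = 0.97919135.
deff = 0.32149009 / 0.97919135 = 0.3283.

0.3283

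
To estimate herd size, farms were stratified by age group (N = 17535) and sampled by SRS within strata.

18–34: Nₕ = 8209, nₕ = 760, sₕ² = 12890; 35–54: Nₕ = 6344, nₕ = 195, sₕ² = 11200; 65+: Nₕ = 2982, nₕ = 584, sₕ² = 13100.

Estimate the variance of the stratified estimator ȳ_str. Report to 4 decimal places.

11.1815

Var(ȳ_str) = Σₕ Wₕ²(1 − fₕ)sₕ²/nₕ with Wₕ = Nₕ/N, N = 17535.
18–34: Wₕ = 0.46814942; term = 0.46814942²·(1 − 0.09258131)·12890/760 = 3.3729975.
35–54: Wₕ = 0.36179070; term = 0.36179070²·(1 − 0.03073770)·11200/195 = 7.2868451.
65+: Wₕ = 0.17005988; term = 0.17005988²·(1 − 0.19584172)·13100/584 = 0.52167945.
Sum = 11.181522.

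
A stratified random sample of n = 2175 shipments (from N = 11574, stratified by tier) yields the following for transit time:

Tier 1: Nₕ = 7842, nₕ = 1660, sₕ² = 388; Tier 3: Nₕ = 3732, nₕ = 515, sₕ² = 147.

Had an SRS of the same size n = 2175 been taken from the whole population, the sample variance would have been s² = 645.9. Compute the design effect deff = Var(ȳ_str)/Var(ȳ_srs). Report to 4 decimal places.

0.4568

Var(ȳ_str) = Σ Wₕ²(1−fₕ)sₕ²/nₕ with Wₕ = Nₕ/11574:
  Tier 1: (7842/11574)²·(1−1660/7842)·388/1660 = 0.084588733
  Tier 3: (3732/11574)²·(1−515/3732)·147/515 = 0.02558208
  → Var(ȳ_str) = 0.11017081.
Var(ȳ_srs) = (1 − 2175/11574)·645.9/2175 = 0.2411594.
deff = 0.11017081 / 0.2411594 = 0.4568.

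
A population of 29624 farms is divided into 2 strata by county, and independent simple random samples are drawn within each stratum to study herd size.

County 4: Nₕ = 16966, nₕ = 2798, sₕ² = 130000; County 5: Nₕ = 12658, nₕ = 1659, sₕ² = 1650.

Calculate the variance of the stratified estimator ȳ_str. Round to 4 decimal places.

Var(ȳ_str) = Σₕ Wₕ²(1 − fₕ)sₕ²/nₕ with Wₕ = Nₕ/N, N = 29624.
County 4: Wₕ = 0.57271132; term = 0.57271132²·(1 − 0.16491807)·130000/2798 = 12.726127.
County 5: Wₕ = 0.42728868; term = 0.42728868²·(1 − 0.13106336)·1650/1659 = 0.157786.
Sum = 12.883913.

12.8839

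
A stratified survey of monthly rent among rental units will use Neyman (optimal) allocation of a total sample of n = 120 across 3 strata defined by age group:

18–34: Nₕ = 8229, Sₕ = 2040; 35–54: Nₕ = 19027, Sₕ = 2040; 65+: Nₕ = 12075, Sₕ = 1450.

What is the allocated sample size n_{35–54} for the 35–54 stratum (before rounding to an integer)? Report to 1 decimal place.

63.7

Neyman allocation: nₕ = n·NₕSₕ / Σⱼ NⱼSⱼ.
Σ NⱼSⱼ = 8229·2040 + 19027·2040 + 12075·1450 = 7.311099 × 10^7.
n_{35–54} = 120·19027·2040 / (7.311099 × 10^7) = 63.7.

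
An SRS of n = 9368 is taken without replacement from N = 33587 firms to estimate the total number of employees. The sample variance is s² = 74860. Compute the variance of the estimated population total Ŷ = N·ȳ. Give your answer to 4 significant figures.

6.500 × 10^9

Var(Ŷ) = N²·Var(ȳ) = N²·(1 − n/N)·s²/n.
f = 9368/33587 = 0.27891744; Var(ȳ) = 0.72108256·74860/9368 = 5.7621948.
Var(Ŷ) = 33587² · 5.7621948 = 6.5002546 × 10^9.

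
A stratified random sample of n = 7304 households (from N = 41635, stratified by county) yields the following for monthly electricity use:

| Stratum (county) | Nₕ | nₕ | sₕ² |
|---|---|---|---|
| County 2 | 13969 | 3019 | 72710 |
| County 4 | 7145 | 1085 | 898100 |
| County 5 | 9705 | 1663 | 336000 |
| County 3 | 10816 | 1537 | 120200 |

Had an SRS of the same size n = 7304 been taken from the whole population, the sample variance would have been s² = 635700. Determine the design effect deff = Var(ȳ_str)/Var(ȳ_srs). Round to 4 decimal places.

Var(ȳ_str) = Σ Wₕ²(1−fₕ)sₕ²/nₕ with Wₕ = Nₕ/41635:
  County 2: (13969/41635)²·(1−3019/13969)·72710/3019 = 2.1251683
  County 4: (7145/41635)²·(1−1085/7145)·898100/1085 = 20.675341
  County 5: (9705/41635)²·(1−1663/9705)·336000/1663 = 9.0968178
  County 3: (10816/41635)²·(1−1537/10816)·120200/1537 = 4.5277383
  → Var(ȳ_str) = 36.425065.
Var(ȳ_srs) = (1 − 7304/41635)·635700/7304 = 71.766098.
deff = 36.425065 / 71.766098 = 0.5076.

0.5076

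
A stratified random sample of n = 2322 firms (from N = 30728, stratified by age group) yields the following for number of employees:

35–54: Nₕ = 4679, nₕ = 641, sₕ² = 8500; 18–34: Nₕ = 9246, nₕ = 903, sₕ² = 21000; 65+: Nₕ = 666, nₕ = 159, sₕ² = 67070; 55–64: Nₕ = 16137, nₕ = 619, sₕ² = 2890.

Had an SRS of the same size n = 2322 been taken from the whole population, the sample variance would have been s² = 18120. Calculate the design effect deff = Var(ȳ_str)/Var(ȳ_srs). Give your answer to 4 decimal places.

Var(ȳ_str) = Σ Wₕ²(1−fₕ)sₕ²/nₕ with Wₕ = Nₕ/30728:
  35–54: (4679/30728)²·(1−641/4679)·8500/641 = 0.26534546
  18–34: (9246/30728)²·(1−903/9246)·21000/903 = 1.8999365
  65+: (666/30728)²·(1−159/666)·67070/159 = 0.15084982
  55–64: (16137/30728)²·(1−619/16137)·2890/619 = 1.2382181
  → Var(ȳ_str) = 3.5543499.
Var(ȳ_srs) = (1 − 2322/30728)·18120/2322 = 7.2139274.
deff = 3.5543499 / 7.2139274 = 0.4927.

0.4927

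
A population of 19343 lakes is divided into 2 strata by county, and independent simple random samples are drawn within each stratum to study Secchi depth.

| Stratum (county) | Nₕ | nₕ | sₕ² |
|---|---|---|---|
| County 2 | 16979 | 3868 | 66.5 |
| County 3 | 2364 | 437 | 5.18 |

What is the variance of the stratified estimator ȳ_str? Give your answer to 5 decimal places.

Var(ȳ_str) = Σₕ Wₕ²(1 − fₕ)sₕ²/nₕ with Wₕ = Nₕ/N, N = 19343.
County 2: Wₕ = 0.87778525; term = 0.87778525²·(1 − 0.22781083)·66.5/3868 = 0.010229053.
County 3: Wₕ = 0.12221475; term = 0.12221475²·(1 − 0.18485618)·5.18/437 = 1.4432111 × 10^-4.
Sum = 0.010373374.

0.01037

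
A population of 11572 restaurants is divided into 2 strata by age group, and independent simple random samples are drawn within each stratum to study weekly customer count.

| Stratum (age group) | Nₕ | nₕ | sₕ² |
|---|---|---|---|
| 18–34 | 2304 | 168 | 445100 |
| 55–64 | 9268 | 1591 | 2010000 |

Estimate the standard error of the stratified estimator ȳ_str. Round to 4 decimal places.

27.7240

Var(ȳ_str) = Σₕ Wₕ²(1 − fₕ)sₕ²/nₕ with Wₕ = Nₕ/N, N = 11572.
18–34: Wₕ = 0.19910128; term = 0.19910128²·(1 − 0.07291667)·445100/168 = 97.367762.
55–64: Wₕ = 0.80089872; term = 0.80089872²·(1 − 0.17166595)·2010000/1591 = 671.25355.
Sum = 768.62131.
SE = √(768.62131) = 27.7240.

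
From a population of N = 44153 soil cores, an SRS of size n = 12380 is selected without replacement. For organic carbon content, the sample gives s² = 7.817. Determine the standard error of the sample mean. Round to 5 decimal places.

0.02132

Under SRS without replacement, Var(ȳ) = (1 − f)·s²/n with f = n/N = 12380/44153 = 0.28038865.
Var(ȳ) = (1 − 0.28038865)·7.817/12380 = 0.71961135·6.3142165 × 10^-4 = 4.5437819 × 10^-4.
SE(ȳ) = √(4.5437819 × 10^-4) = 0.02132.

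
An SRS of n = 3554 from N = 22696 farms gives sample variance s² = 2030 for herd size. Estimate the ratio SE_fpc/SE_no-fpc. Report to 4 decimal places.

f = n/N = 3554/22696 = 0.15659147.
SE_no-fpc = √(s²/n) = 0.75576941; SE_fpc = √((1−f)s²/n) = 0.69407804.
Ratio = √(1−f) = 0.91837276.

0.9184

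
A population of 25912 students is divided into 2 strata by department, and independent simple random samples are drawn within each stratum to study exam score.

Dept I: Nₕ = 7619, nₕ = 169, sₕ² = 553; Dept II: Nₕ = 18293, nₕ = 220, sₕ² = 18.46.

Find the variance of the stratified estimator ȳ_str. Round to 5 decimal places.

Var(ȳ_str) = Σₕ Wₕ²(1 − fₕ)sₕ²/nₕ with Wₕ = Nₕ/N, N = 25912.
Dept I: Wₕ = 0.29403365; term = 0.29403365²·(1 − 0.02218139)·553/169 = 0.2766246.
Dept II: Wₕ = 0.70596635; term = 0.70596635²·(1 − 0.01202646)·18.46/220 = 0.041316386.
Sum = 0.31794099.

0.31794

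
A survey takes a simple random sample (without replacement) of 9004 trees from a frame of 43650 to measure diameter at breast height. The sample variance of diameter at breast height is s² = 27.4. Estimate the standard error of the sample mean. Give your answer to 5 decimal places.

Under SRS without replacement, Var(ȳ) = (1 − f)·s²/n with f = n/N = 9004/43650 = 0.20627721.
Var(ȳ) = (1 − 0.20627721)·27.4/9004 = 0.79372279·0.003043092 = 0.0024153715.
SE(ȳ) = √(0.0024153715) = 0.04915.

0.04915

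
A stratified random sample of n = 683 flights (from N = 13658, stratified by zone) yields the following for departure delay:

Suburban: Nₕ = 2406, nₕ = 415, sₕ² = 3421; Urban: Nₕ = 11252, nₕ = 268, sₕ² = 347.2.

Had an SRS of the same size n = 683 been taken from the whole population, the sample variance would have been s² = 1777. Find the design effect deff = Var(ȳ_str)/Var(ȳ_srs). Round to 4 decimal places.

0.4329

Var(ȳ_str) = Σ Wₕ²(1−fₕ)sₕ²/nₕ with Wₕ = Nₕ/13658:
  Suburban: (2406/13658)²·(1−415/2406)·3421/415 = 0.21168868
  Urban: (11252/13658)²·(1−268/11252)·347.2/268 = 0.85834317
  → Var(ȳ_str) = 1.0700319.
Var(ȳ_srs) = (1 − 683/13658)·1777/683 = 2.4716501.
deff = 1.0700319 / 2.4716501 = 0.4329.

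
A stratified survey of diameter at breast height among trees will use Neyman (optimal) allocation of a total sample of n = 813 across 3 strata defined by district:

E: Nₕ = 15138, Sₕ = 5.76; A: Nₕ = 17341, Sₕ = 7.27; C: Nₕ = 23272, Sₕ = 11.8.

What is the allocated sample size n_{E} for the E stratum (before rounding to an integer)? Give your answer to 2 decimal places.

Neyman allocation: nₕ = n·NₕSₕ / Σⱼ NⱼSⱼ.
Σ NⱼSⱼ = 15138·5.76 + 17341·7.27 + 23272·11.8 = 487873.55.
n_{E} = 813·15138·5.76 / 487873.55 = 145.30.

145.30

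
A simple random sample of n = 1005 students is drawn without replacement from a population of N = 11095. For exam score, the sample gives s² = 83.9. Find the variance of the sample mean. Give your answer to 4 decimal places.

0.0759

Under SRS without replacement, Var(ȳ) = (1 − f)·s²/n with f = n/N = 1005/11095 = 0.09058134.
Var(ȳ) = (1 − 0.09058134)·83.9/1005 = 0.90941866·0.083482587 = 0.075920622.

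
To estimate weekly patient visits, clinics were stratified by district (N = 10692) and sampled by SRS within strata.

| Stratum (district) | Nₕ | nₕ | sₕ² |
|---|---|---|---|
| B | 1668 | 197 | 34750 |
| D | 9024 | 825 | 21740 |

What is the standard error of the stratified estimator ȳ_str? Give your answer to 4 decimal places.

Var(ȳ_str) = Σₕ Wₕ²(1 − fₕ)sₕ²/nₕ with Wₕ = Nₕ/N, N = 10692.
B: Wₕ = 0.15600449; term = 0.15600449²·(1 − 0.11810552)·34750/197 = 3.7859895.
D: Wₕ = 0.84399551; term = 0.84399551²·(1 − 0.09142287)·21740/825 = 17.054841.
Sum = 20.840831.
SE = √(20.840831) = 4.5652.

4.5652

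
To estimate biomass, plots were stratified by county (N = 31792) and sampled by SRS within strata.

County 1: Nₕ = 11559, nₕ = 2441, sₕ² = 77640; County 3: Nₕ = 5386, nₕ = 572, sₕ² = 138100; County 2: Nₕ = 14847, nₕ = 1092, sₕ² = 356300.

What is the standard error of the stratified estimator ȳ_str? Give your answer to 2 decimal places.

8.69

Var(ȳ_str) = Σₕ Wₕ²(1 − fₕ)sₕ²/nₕ with Wₕ = Nₕ/N, N = 31792.
County 1: Wₕ = 0.36358203; term = 0.36358203²·(1 − 0.21117744)·77640/2441 = 3.3166672.
County 3: Wₕ = 0.16941369; term = 0.16941369²·(1 − 0.10620126)·138100/572 = 6.1934749.
County 2: Wₕ = 0.46700428; term = 0.46700428²·(1 − 0.07355021)·356300/1092 = 65.926009.
Sum = 75.436151.
SE = √(75.436151) = 8.69.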